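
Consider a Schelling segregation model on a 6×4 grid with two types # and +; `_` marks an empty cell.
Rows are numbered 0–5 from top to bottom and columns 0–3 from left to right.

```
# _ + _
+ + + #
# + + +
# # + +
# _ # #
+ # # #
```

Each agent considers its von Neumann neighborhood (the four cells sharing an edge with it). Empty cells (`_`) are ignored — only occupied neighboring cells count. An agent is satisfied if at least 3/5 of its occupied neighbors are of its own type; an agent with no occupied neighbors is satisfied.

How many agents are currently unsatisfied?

10

Row 0: (0,0)# 0/1 unhappy · (0,2)+ 1/1 ok
Row 1: (1,0)+ 1/3 unhappy · (1,1)+ 3/3 ok · (1,2)+ 3/4 ok · (1,3)# 0/2 unhappy
Row 2: (2,0)# 1/3 unhappy · (2,1)+ 2/4 unhappy · (2,2)+ 4/4 ok · (2,3)+ 2/3 ok
Row 3: (3,0)# 3/3 ok · (3,1)# 1/3 unhappy · (3,2)+ 2/4 unhappy · (3,3)+ 2/3 ok
Row 4: (4,0)# 1/2 unhappy · (4,2)# 2/3 ok · (4,3)# 2/3 ok
Row 5: (5,0)+ 0/2 unhappy · (5,1)# 1/2 unhappy · (5,2)# 3/3 ok · (5,3)# 2/2 ok
Unsatisfied: (0,0), (1,0), (1,3), (2,0), (2,1), (3,1), (3,2), (4,0), (5,0), (5,1) — 10 in total.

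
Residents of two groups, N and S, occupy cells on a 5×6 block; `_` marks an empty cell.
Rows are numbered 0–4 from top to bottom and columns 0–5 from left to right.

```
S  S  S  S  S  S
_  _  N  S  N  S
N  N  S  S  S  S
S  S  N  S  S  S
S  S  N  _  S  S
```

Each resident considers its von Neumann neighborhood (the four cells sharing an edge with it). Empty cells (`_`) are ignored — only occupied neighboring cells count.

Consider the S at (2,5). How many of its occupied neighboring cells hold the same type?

3

Occupied neighbors of (2,5): (1,5)=S, (3,5)=S, (2,4)=S.
Same type (S): 3 of 3.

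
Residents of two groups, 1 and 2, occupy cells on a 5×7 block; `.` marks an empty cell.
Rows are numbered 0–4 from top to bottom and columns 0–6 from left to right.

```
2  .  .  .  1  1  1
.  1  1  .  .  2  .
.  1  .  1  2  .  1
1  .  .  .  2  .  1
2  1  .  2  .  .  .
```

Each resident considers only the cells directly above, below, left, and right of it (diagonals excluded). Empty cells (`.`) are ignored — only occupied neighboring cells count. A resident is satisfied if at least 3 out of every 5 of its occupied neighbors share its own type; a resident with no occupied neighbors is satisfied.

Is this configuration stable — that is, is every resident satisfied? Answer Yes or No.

Row 0: (0,0)2 0/0 ok · (0,4)1 1/1 ok · (0,5)1 2/3 ok · (0,6)1 1/1 ok
Row 1: (1,1)1 2/2 ok · (1,2)1 1/1 ok · (1,5)2 0/1 unhappy
Row 2: (2,1)1 1/1 ok · (2,3)1 0/1 unhappy · (2,4)2 1/2 unhappy · (2,6)1 1/1 ok
Row 3: (3,0)1 0/1 unhappy · (3,4)2 1/1 ok · (3,6)1 1/1 ok
Row 4: (4,0)2 0/2 unhappy · (4,1)1 0/1 unhappy · (4,3)2 0/0 ok
For instance (1,5) has only 0/1 same-type neighbors, below 3/5.

No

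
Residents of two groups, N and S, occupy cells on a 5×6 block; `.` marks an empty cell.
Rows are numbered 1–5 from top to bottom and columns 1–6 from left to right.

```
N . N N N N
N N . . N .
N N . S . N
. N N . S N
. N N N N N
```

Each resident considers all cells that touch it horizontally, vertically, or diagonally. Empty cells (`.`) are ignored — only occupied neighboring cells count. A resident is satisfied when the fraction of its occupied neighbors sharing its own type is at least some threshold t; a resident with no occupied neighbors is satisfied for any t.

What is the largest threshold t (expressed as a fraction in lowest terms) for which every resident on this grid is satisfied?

1/6

Row 1: (1,1)N 2/2 · (1,3)N 2/2 · (1,4)N 3/3 · (1,5)N 3/3 · (1,6)N 2/2
Row 2: (2,1)N 4/4 · (2,2)N 5/5 · (2,5)N 4/5
Row 3: (3,1)N 4/4 · (3,2)N 5/5 · (3,4)S 1/3 · (3,6)N 2/3
Row 4: (4,2)N 5/5 · (4,3)N 5/6 · (4,5)S 1/6 · (4,6)N 3/4
Row 5: (5,2)N 3/3 · (5,3)N 4/4 · (5,4)N 3/4 · (5,5)N 3/4 · (5,6)N 2/3
The smallest same-type fraction is 1/6 at (4,5), which reduces to 1/6. Any threshold above that leaves this resident unsatisfied.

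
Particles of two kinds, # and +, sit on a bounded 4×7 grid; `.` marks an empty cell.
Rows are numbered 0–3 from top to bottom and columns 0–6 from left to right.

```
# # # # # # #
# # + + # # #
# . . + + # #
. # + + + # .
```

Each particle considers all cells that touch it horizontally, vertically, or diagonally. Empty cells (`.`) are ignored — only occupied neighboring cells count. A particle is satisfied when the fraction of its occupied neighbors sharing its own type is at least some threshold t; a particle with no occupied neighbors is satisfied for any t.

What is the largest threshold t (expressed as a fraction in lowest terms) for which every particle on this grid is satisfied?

Row 0: (0,0)# 3/3 · (0,1)# 4/5 · (0,2)# 3/5 · (0,3)# 3/5 · (0,4)# 4/5 · (0,5)# 5/5 · (0,6)# 3/3
Row 1: (1,0)# 4/4 · (1,1)# 5/6 · (1,2)+ 2/6 · (1,3)+ 3/7 · (1,4)# 5/8 · (1,5)# 7/8 · (1,6)# 5/5
Row 2: (2,0)# 3/3 · (2,3)+ 6/7 · (2,4)+ 4/8 · (2,5)# 5/7 · (2,6)# 4/4
Row 3: (3,1)# 1/2 · (3,2)+ 2/3 · (3,3)+ 4/4 · (3,4)+ 3/5 · (3,5)# 2/4
The smallest same-type fraction is 2/6 at (1,2), which reduces to 1/3. Any threshold above that leaves this particle unsatisfied.

1/3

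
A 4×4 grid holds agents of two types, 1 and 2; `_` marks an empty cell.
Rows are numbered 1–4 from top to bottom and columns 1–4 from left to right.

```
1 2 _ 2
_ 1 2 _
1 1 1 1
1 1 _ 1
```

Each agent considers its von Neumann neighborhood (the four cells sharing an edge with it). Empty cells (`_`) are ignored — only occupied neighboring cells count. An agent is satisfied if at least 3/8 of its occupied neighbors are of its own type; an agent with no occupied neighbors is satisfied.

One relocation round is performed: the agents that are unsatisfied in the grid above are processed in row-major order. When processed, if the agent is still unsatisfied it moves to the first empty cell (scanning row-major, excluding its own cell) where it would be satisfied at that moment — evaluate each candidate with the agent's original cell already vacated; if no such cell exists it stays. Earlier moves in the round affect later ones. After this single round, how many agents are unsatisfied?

0

Initially unsatisfied (in order): (1,1), (1,2), (2,2), (2,3).
  (1,1) → (2,1).
  (1,2) → (1,3).
  (2,2): now satisfied by earlier moves; stays.
  (2,3) → (1,2).
Resulting grid:
_ 2 2 2
1 1 _ _
1 1 1 1
1 1 _ 1
All satisfied now.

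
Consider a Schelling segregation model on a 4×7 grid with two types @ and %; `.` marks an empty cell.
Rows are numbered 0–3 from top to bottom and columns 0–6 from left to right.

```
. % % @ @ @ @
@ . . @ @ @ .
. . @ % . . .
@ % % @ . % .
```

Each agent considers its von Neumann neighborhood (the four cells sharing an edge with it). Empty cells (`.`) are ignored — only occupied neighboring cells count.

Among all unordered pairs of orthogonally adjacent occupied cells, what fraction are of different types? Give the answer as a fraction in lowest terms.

7/17

Scan each occupied cell's neighbors to the right and below so each pair is counted once.
Row 0: %(0,1)–%(0,2)= %(0,2)–@(0,3)≠ @(0,3)–@(0,4)= @(0,3)–@(1,3)= @(0,4)–@(0,5)= @(0,4)–@(1,4)= @(0,5)–@(0,6)= @(0,5)–@(1,5)=  → 1/8 unlike.
Row 1: @(1,3)–@(1,4)= @(1,3)–%(2,3)≠ @(1,4)–@(1,5)=  → 1/3 unlike.
Row 2: @(2,2)–%(2,3)≠ @(2,2)–%(3,2)≠ %(2,3)–@(3,3)≠  → 3/3 unlike.
Row 3: @(3,0)–%(3,1)≠ %(3,1)–%(3,2)= %(3,2)–@(3,3)≠  → 2/3 unlike.
Total adjacent occupied pairs: 17; unlike-type pairs: 7.
7/17 is already in lowest terms.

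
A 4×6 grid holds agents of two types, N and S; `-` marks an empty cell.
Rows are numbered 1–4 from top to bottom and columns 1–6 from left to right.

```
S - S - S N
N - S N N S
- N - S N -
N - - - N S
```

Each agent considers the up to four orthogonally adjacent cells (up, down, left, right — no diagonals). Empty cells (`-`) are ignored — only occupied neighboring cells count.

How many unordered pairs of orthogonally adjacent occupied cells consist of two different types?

9

Scan each occupied cell's neighbors to the right and below so each pair is counted once.
Row 1: S(1,1)–N(2,1)≠ S(1,3)–S(2,3)= S(1,5)–N(1,6)≠ S(1,5)–N(2,5)≠ N(1,6)–S(2,6)≠  → 4/5 unlike.
Row 2: S(2,3)–N(2,4)≠ N(2,4)–N(2,5)= N(2,4)–S(3,4)≠ N(2,5)–S(2,6)≠ N(2,5)–N(3,5)=  → 3/5 unlike.
Row 3: S(3,4)–N(3,5)≠ N(3,5)–N(4,5)=  → 1/2 unlike.
Row 4: N(4,5)–S(4,6)≠  → 1/1 unlike.
Total adjacent occupied pairs: 13; unlike-type pairs: 9.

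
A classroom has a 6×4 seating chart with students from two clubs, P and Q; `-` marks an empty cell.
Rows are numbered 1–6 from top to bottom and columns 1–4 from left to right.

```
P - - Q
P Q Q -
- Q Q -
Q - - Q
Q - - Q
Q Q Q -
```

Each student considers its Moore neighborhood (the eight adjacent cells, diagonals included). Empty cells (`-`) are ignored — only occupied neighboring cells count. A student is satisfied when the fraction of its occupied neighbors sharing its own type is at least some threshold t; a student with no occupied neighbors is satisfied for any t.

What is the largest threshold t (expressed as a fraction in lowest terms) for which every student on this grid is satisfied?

Row 1: (1,1)P 1/2 · (1,4)Q 1/1
Row 2: (2,1)P 1/3 · (2,2)Q 3/5 · (2,3)Q 4/4
Row 3: (3,2)Q 4/5 · (3,3)Q 4/4
Row 4: (4,1)Q 2/2 · (4,4)Q 2/2
Row 5: (5,1)Q 3/3 · (5,4)Q 2/2
Row 6: (6,1)Q 2/2 · (6,2)Q 3/3 · (6,3)Q 2/2
The smallest same-type fraction is 1/3 at (2,1), which reduces to 1/3. Any threshold above that leaves this student unsatisfied.

1/3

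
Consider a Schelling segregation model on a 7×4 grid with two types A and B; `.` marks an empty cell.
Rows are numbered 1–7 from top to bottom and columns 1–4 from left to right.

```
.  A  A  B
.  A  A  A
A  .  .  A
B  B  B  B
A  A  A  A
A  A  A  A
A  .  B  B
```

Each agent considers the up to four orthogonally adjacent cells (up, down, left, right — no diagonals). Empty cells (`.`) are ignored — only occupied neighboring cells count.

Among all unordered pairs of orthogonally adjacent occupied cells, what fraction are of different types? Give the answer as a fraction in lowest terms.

Scan each occupied cell's neighbors to the right and below so each pair is counted once.
From row 1: 2 unlike of 5 pairs (running 2/5).
From row 2: 0 unlike of 3 pairs (running 2/8).
From row 3: 2 unlike of 2 pairs (running 4/10).
From row 4: 4 unlike of 7 pairs (running 8/17).
From row 5: 0 unlike of 7 pairs (running 8/24).
From row 6: 2 unlike of 6 pairs (running 10/30).
From row 7: 0 unlike of 1 pairs (running 10/31).
Total adjacent occupied pairs: 31; unlike-type pairs: 10.
10/31 is already in lowest terms.

10/31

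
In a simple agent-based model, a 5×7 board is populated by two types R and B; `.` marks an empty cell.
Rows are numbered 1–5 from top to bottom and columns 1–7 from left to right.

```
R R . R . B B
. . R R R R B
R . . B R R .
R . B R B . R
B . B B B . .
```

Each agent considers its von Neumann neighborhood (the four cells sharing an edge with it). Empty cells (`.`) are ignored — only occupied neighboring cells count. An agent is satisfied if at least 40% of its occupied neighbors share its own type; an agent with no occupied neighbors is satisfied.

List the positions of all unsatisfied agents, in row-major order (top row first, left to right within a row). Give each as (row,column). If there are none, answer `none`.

(3,4), (4,4), (4,5), (5,1)

(1,1)R 1/1 satisfied
(1,2)R 1/1 satisfied
(1,4)R 1/1 satisfied
(1,6)B 1/2 satisfied
(1,7)B 2/2 satisfied
(2,3)R 1/1 satisfied
(2,4)R 3/4 satisfied
(2,5)R 3/3 satisfied
(2,6)R 2/4 satisfied
(2,7)B 1/2 satisfied
(3,1)R 1/1 satisfied
(3,4)B 0/3 not
(3,5)R 2/4 satisfied
(3,6)R 2/2 satisfied
(4,1)R 1/2 satisfied
(4,3)B 1/2 satisfied
(4,4)R 0/4 not
(4,5)B 1/3 not
(4,7)R 0/0 satisfied
(5,1)B 0/1 not
(5,3)B 2/2 satisfied
(5,4)B 2/3 satisfied
(5,5)B 2/2 satisfied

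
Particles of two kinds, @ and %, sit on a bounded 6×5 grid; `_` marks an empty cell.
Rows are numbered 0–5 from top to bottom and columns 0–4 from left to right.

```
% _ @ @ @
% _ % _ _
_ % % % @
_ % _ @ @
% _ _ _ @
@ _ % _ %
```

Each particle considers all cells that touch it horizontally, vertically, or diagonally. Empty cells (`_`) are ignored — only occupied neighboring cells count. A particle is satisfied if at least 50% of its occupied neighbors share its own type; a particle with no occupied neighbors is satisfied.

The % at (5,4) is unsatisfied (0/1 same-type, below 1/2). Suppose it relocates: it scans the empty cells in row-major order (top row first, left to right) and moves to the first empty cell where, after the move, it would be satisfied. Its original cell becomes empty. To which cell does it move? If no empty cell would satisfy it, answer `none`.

Vacating (5,4). Empty cells in order:
  (0,1): 3/4 same-type → satisfied — stop here.

(0,1)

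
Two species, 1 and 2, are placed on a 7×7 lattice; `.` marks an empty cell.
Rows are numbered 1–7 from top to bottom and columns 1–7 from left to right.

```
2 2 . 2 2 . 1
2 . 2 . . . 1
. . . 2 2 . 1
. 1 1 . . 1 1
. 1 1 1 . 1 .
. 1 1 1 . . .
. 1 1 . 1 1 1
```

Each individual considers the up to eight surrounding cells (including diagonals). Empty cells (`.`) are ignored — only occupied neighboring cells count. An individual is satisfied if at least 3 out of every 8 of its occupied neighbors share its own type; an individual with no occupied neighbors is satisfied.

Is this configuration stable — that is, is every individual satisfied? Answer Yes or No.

(1,1)2 2/2 ✓
(1,2)2 3/3 ✓
(1,4)2 2/2 ✓
(1,5)2 1/1 ✓
(1,7)1 1/1 ✓
(2,1)2 2/2 ✓
(2,3)2 3/3 ✓
(2,7)1 2/2 ✓
(3,4)2 2/3 ✓
(3,5)2 1/2 ✓
(3,7)1 3/3 ✓
(4,2)1 3/3 ✓
(4,3)1 4/5 ✓
(4,6)1 3/4 ✓
(4,7)1 3/3 ✓
(5,2)1 5/5 ✓
(5,3)1 7/7 ✓
(5,4)1 4/4 ✓
(5,6)1 2/2 ✓
(6,2)1 5/5 ✓
(6,3)1 7/7 ✓
(6,4)1 5/5 ✓
(7,2)1 3/3 ✓
(7,3)1 4/4 ✓
(7,5)1 2/2 ✓
(7,6)1 2/2 ✓
(7,7)1 1/1 ✓
All meet the threshold, so the configuration is stable.

Yes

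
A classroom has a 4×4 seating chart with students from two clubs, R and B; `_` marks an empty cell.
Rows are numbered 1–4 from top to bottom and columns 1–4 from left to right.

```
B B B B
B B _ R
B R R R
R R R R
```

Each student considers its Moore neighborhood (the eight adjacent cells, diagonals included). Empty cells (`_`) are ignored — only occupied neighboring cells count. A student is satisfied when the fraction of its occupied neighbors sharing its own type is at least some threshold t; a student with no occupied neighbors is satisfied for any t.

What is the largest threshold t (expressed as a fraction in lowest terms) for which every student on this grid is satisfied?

Row 1: (1,1)B 3/3 · (1,2)B 4/4 · (1,3)B 3/4 · (1,4)B 1/2
Row 2: (2,1)B 4/5 · (2,2)B 5/7 · (2,4)R 2/4
Row 3: (3,1)B 2/5 · (3,2)R 4/7 · (3,3)R 6/7 · (3,4)R 4/4
Row 4: (4,1)R 2/3 · (4,2)R 4/5 · (4,3)R 5/5 · (4,4)R 3/3
The smallest same-type fraction is 2/5 at (3,1), which reduces to 2/5. Any threshold above that leaves this student unsatisfied.

2/5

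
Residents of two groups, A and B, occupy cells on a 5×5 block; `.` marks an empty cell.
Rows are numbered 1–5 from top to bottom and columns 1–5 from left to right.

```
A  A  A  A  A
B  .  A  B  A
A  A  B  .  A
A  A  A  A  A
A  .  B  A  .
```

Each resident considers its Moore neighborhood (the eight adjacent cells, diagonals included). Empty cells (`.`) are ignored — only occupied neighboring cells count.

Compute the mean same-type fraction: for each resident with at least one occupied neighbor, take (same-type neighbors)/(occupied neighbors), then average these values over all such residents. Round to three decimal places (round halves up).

0.629

Row 1: (1,1)A 1/2 · (1,2)A 3/4 · (1,3)A 3/4 · (1,4)A 4/5 · (1,5)A 2/3
Row 2: (2,1)B 0/4 · (2,3)A 4/6 · (2,4)B 1/7 · (2,5)A 3/4
Row 3: (3,1)A 3/4 · (3,2)A 5/7 · (3,3)B 1/6 · (3,5)A 3/4
Row 4: (4,1)A 4/4 · (4,2)A 5/7 · (4,3)A 4/6 · (4,4)A 4/6 · (4,5)A 3/3
Row 5: (5,1)A 2/2 · (5,3)B 0/4 · (5,4)A 3/4
Sum over 21 residents: 1/2 + 3/4 + 3/4 + 4/5 + 2/3 + 0/4 + 4/6 + 1/7 + 3/4 + 3/4 + 5/7 + 1/6 + 3/4 + 4/4 + 5/7 + 4/6 + 4/6 + 3/3 + 2/2 + 0/4 + 3/4 = 2773/210; mean = 2773/210 ÷ 21 = 2773/4410 = 0.628798… → 0.629.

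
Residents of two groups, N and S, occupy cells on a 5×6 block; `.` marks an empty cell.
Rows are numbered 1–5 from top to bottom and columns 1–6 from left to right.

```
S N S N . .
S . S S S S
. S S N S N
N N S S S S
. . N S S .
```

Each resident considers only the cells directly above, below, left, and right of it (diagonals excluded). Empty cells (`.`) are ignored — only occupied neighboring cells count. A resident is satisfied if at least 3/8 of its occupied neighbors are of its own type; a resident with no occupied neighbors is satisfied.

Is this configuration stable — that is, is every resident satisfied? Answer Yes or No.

(1,1)S 1/2 satisfied
(1,2)N 0/2 not
(1,3)S 1/3 not
(1,4)N 0/2 not
(2,1)S 1/1 satisfied
(2,3)S 3/3 satisfied
(2,4)S 2/4 satisfied
(2,5)S 3/3 satisfied
(2,6)S 1/2 satisfied
(3,2)S 1/2 satisfied
(3,3)S 3/4 satisfied
(3,4)N 0/4 not
(3,5)S 2/4 satisfied
(3,6)N 0/3 not
(4,1)N 1/1 satisfied
(4,2)N 1/3 not
(4,3)S 2/4 satisfied
(4,4)S 3/4 satisfied
(4,5)S 4/4 satisfied
(4,6)S 1/2 satisfied
(5,3)N 0/2 not
(5,4)S 2/3 satisfied
(5,5)S 2/2 satisfied
For instance (1,2) has only 0/2 same-type neighbors, below 3/8.

No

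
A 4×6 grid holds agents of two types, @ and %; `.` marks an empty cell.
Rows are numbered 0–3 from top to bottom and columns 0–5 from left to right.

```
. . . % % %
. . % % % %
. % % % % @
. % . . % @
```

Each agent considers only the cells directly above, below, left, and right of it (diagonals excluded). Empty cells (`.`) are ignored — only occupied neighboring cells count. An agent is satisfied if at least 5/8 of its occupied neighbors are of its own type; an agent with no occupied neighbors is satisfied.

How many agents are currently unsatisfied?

(0,3)% 2/2 satisfied
(0,4)% 3/3 satisfied
(0,5)% 2/2 satisfied
(1,2)% 2/2 satisfied
(1,3)% 4/4 satisfied
(1,4)% 4/4 satisfied
(1,5)% 2/3 satisfied
(2,1)% 2/2 satisfied
(2,2)% 3/3 satisfied
(2,3)% 3/3 satisfied
(2,4)% 3/4 satisfied
(2,5)@ 1/3 not
(3,1)% 1/1 satisfied
(3,4)% 1/2 not
(3,5)@ 1/2 not
Unsatisfied: (2,5), (3,4), (3,5) — 3 in total.

3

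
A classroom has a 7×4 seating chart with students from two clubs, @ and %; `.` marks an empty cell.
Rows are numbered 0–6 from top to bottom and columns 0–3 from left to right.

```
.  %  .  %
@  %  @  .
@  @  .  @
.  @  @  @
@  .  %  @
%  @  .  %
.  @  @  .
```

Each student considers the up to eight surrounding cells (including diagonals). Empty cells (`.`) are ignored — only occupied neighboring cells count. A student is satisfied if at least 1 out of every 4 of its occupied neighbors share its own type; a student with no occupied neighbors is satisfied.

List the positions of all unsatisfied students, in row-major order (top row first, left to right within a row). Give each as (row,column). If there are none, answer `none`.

(0,1)% 1/3 ok
(0,3)% 0/1 unhappy
(1,0)@ 2/4 ok
(1,1)% 1/5 unhappy
(1,2)@ 2/5 ok
(2,0)@ 3/4 ok
(2,1)@ 5/6 ok
(2,3)@ 3/3 ok
(3,1)@ 4/5 ok
(3,2)@ 5/6 ok
(3,3)@ 3/4 ok
(4,0)@ 2/3 ok
(4,2)% 1/6 unhappy
(4,3)@ 2/4 ok
(5,0)% 0/3 unhappy
(5,1)@ 3/5 ok
(5,3)% 1/3 ok
(6,1)@ 2/3 ok
(6,2)@ 2/3 ok

(0,3), (1,1), (4,2), (5,0)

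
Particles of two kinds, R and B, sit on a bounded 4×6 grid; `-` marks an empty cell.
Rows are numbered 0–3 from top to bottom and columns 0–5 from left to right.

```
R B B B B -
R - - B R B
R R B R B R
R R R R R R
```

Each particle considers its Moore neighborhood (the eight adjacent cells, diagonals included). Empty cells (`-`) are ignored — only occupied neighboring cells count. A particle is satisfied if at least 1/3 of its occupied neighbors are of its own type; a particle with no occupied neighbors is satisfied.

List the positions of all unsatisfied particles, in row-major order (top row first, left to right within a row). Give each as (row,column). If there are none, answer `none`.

(0,0)R 1/2 ok
(0,1)B 1/3 ok
(0,2)B 3/3 ok
(0,3)B 3/4 ok
(0,4)B 3/4 ok
(1,0)R 3/4 ok
(1,3)B 5/7 ok
(1,4)R 2/7 unhappy
(1,5)B 2/4 ok
(2,0)R 4/4 ok
(2,1)R 5/6 ok
(2,2)B 1/6 unhappy
(2,3)R 4/7 ok
(2,4)B 2/8 unhappy
(2,5)R 3/5 ok
(3,0)R 3/3 ok
(3,1)R 4/5 ok
(3,2)R 4/5 ok
(3,3)R 3/5 ok
(3,4)R 4/5 ok
(3,5)R 2/3 ok

(1,4), (2,2), (2,4)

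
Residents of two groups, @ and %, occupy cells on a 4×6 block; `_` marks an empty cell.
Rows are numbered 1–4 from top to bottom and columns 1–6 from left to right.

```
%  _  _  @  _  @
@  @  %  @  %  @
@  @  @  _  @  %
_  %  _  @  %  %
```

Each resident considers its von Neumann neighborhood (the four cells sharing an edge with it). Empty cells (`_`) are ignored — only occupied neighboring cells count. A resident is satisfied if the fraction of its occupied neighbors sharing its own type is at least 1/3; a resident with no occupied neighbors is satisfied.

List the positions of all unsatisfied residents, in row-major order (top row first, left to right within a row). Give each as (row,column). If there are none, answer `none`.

(1,1), (2,3), (2,5), (3,5), (4,2), (4,4)

Row 1: (1,1)% 0/1 ✗ · (1,4)@ 1/1 ✓ · (1,6)@ 1/1 ✓
Row 2: (2,1)@ 2/3 ✓ · (2,2)@ 2/3 ✓ · (2,3)% 0/3 ✗ · (2,4)@ 1/3 ✓ · (2,5)% 0/3 ✗ · (2,6)@ 1/3 ✓
Row 3: (3,1)@ 2/2 ✓ · (3,2)@ 3/4 ✓ · (3,3)@ 1/2 ✓ · (3,5)@ 0/3 ✗ · (3,6)% 1/3 ✓
Row 4: (4,2)% 0/1 ✗ · (4,4)@ 0/1 ✗ · (4,5)% 1/3 ✓ · (4,6)% 2/2 ✓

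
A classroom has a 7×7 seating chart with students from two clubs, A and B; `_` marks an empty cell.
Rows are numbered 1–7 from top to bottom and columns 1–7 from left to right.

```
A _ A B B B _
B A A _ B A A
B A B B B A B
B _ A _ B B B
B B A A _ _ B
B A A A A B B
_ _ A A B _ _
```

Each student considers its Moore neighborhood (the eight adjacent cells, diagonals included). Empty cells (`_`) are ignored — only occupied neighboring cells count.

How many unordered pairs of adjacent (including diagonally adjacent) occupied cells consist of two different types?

Scan each occupied cell's neighbors to the right and below (and the two forward diagonals) so each pair is counted once.
Row 1: A(1,1)–B(2,1)≠ A(1,1)–A(2,2)= A(1,3)–B(1,4)≠ A(1,3)–A(2,3)= A(1,3)–A(2,2)= B(1,4)–B(1,5)= B(1,4)–B(2,5)= B(1,4)–A(2,3)≠ B(1,5)–B(1,6)= B(1,5)–B(2,5)= B(1,5)–A(2,6)≠ B(1,6)–A(2,6)≠ B(1,6)–A(2,7)≠ B(1,6)–B(2,5)=  → 6/14 unlike.
Row 2: B(2,1)–A(2,2)≠ B(2,1)–B(3,1)= B(2,1)–A(3,2)≠ A(2,2)–A(2,3)= A(2,2)–A(3,2)= A(2,2)–B(3,3)≠ A(2,2)–B(3,1)≠ A(2,3)–B(3,3)≠ A(2,3)–B(3,4)≠ A(2,3)–A(3,2)= B(2,5)–A(2,6)≠ B(2,5)–B(3,5)= B(2,5)–A(3,6)≠ B(2,5)–B(3,4)= A(2,6)–A(2,7)= A(2,6)–A(3,6)= A(2,6)–B(3,7)≠ A(2,6)–B(3,5)≠ A(2,7)–B(3,7)≠ A(2,7)–A(3,6)=  → 11/20 unlike.
Row 3: B(3,1)–A(3,2)≠ B(3,1)–B(4,1)= A(3,2)–B(3,3)≠ A(3,2)–A(4,3)= A(3,2)–B(4,1)≠ B(3,3)–B(3,4)= B(3,3)–A(4,3)≠ B(3,4)–B(3,5)= B(3,4)–B(4,5)= B(3,4)–A(4,3)≠ B(3,5)–A(3,6)≠ B(3,5)–B(4,5)= B(3,5)–B(4,6)= A(3,6)–B(3,7)≠ A(3,6)–B(4,6)≠ A(3,6)–B(4,7)≠ A(3,6)–B(4,5)≠ B(3,7)–B(4,7)= B(3,7)–B(4,6)=  → 10/19 unlike.
Row 4: B(4,1)–B(5,1)= B(4,1)–B(5,2)= A(4,3)–A(5,3)= A(4,3)–A(5,4)= A(4,3)–B(5,2)≠ B(4,5)–B(4,6)= B(4,5)–A(5,4)≠ B(4,6)–B(4,7)= B(4,6)–B(5,7)= B(4,7)–B(5,7)=  → 2/10 unlike.
Row 5: B(5,1)–B(5,2)= B(5,1)–B(6,1)= B(5,1)–A(6,2)≠ B(5,2)–A(5,3)≠ B(5,2)–A(6,2)≠ B(5,2)–A(6,3)≠ B(5,2)–B(6,1)= A(5,3)–A(5,4)= A(5,3)–A(6,3)= A(5,3)–A(6,4)= A(5,3)–A(6,2)= A(5,4)–A(6,4)= A(5,4)–A(6,5)= A(5,4)–A(6,3)= B(5,7)–B(6,7)= B(5,7)–B(6,6)=  → 4/16 unlike.
Row 6: B(6,1)–A(6,2)≠ A(6,2)–A(6,3)= A(6,2)–A(7,3)= A(6,3)–A(6,4)= A(6,3)–A(7,3)= A(6,3)–A(7,4)= A(6,4)–A(6,5)= A(6,4)–A(7,4)= A(6,4)–B(7,5)≠ A(6,4)–A(7,3)= A(6,5)–B(6,6)≠ A(6,5)–B(7,5)≠ A(6,5)–A(7,4)= B(6,6)–B(6,7)= B(6,6)–B(7,5)=  → 4/15 unlike.
Row 7: A(7,3)–A(7,4)= A(7,4)–B(7,5)≠  → 1/2 unlike.
Total adjacent occupied pairs: 96; unlike-type pairs: 38.

38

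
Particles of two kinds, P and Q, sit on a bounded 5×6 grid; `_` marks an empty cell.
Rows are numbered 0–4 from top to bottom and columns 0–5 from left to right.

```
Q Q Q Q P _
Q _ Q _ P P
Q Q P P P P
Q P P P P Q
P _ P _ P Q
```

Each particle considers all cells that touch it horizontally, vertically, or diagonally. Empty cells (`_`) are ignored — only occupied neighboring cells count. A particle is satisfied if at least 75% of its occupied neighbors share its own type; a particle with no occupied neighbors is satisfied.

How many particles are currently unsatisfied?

12

(0,0)Q 2/2 ✓
(0,1)Q 4/4 ✓
(0,2)Q 3/3 ✓
(0,3)Q 2/4 ✗
(0,4)P 2/3 ✗
(1,0)Q 4/4 ✓
(1,2)Q 4/6 ✗
(1,4)P 5/6 ✓
(1,5)P 4/4 ✓
(2,0)Q 3/4 ✓
(2,1)Q 4/7 ✗
(2,2)P 4/6 ✗
(2,3)P 6/7 ✓
(2,4)P 6/7 ✓
(2,5)P 4/5 ✓
(3,0)Q 2/4 ✗
(3,1)P 4/7 ✗
(3,2)P 5/6 ✓
(3,3)P 7/7 ✓
(3,4)P 5/7 ✗
(3,5)Q 1/5 ✗
(4,0)P 1/2 ✗
(4,2)P 3/3 ✓
(4,4)P 2/4 ✗
(4,5)Q 1/3 ✗
Unsatisfied: (0,3), (0,4), (1,2), (2,1), (2,2), (3,0), (3,1), (3,4), (3,5), (4,0), (4,4), (4,5) — 12 in total.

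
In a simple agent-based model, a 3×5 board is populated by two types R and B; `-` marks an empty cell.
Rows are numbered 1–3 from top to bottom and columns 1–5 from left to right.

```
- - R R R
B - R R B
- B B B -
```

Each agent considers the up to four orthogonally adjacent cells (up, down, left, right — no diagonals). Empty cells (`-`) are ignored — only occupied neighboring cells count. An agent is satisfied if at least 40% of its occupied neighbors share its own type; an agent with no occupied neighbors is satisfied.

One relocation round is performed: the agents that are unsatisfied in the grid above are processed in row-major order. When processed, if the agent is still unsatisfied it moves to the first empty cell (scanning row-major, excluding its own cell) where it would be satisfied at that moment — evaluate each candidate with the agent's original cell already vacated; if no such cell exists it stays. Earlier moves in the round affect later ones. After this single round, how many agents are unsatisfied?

0

Initially unsatisfied (in order): (2,5).
  (2,5) → (1,1).
Resulting grid:
B - R R R
B - R R -
- B B B -
All satisfied now.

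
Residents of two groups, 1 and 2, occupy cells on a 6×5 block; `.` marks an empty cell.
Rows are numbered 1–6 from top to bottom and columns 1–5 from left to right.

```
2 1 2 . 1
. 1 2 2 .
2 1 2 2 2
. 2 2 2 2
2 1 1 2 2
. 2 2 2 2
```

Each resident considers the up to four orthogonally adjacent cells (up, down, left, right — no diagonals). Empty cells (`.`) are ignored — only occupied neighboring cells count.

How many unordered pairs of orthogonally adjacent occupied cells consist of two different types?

12

Scan each occupied cell's neighbors to the right and below so each pair is counted once.
From row 1: 2 unlike of 4 pairs (running 2/4).
From row 2: 1 unlike of 5 pairs (running 3/9).
From row 3: 3 unlike of 8 pairs (running 6/17).
From row 4: 2 unlike of 7 pairs (running 8/24).
From row 5: 4 unlike of 8 pairs (running 12/32).
From row 6: 0 unlike of 3 pairs (running 12/35).
Total adjacent occupied pairs: 35; unlike-type pairs: 12.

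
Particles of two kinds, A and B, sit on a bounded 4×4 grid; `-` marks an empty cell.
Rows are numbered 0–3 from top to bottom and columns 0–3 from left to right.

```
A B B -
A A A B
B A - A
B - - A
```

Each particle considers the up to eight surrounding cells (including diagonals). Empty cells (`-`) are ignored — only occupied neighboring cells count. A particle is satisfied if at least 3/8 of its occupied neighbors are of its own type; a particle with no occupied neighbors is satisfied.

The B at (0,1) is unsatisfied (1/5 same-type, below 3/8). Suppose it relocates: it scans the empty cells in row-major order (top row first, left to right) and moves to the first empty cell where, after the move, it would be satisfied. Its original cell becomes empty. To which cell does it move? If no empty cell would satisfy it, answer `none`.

(0,3)

Vacating (0,1). Empty cells in order:
  (0,3): 2/3 same-type → satisfied — stop here.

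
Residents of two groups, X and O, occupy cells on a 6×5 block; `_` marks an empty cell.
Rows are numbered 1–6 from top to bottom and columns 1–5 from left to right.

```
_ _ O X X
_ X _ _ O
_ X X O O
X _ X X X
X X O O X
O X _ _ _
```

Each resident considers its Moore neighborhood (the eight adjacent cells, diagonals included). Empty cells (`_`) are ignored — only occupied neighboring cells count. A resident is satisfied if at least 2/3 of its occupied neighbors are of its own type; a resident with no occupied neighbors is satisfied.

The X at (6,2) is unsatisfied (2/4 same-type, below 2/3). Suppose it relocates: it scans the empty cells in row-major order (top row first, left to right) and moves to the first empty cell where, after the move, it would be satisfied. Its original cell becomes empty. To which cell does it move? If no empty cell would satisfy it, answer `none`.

Vacating (6,2). Empty cells in order:
  (1,1): 1/1 same-type → satisfied — stop here.

(1,1)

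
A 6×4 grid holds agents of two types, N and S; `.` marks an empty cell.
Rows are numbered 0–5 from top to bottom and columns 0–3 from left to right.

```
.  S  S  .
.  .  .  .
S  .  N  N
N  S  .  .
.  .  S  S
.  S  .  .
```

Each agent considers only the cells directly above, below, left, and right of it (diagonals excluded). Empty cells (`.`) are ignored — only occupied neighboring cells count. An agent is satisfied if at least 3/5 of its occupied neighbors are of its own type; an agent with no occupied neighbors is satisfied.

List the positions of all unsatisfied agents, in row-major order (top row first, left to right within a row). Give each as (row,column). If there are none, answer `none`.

(2,0), (3,0), (3,1)

(0,1)S 1/1 satisfied
(0,2)S 1/1 satisfied
(2,0)S 0/1 not
(2,2)N 1/1 satisfied
(2,3)N 1/1 satisfied
(3,0)N 0/2 not
(3,1)S 0/1 not
(4,2)S 1/1 satisfied
(4,3)S 1/1 satisfied
(5,1)S 0/0 satisfied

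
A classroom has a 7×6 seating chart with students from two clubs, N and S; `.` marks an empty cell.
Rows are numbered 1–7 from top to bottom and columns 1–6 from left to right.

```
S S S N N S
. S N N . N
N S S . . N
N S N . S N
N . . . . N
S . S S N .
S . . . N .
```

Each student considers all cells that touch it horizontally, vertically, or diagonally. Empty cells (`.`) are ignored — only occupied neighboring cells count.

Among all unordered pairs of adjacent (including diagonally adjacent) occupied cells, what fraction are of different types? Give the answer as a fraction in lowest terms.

1/2

Scan each occupied cell's neighbors to the right and below (and the two forward diagonals) so each pair is counted once.
From row 1: 6 unlike of 16 pairs (running 6/16).
From row 2: 5 unlike of 9 pairs (running 11/25).
From row 3: 6 unlike of 11 pairs (running 17/36).
From row 4: 5 unlike of 7 pairs (running 22/43).
From row 5: 1 unlike of 2 pairs (running 23/45).
From row 6: 2 unlike of 5 pairs (running 25/50).
Total adjacent occupied pairs: 50; unlike-type pairs: 25.
25/50 reduces to 1/2.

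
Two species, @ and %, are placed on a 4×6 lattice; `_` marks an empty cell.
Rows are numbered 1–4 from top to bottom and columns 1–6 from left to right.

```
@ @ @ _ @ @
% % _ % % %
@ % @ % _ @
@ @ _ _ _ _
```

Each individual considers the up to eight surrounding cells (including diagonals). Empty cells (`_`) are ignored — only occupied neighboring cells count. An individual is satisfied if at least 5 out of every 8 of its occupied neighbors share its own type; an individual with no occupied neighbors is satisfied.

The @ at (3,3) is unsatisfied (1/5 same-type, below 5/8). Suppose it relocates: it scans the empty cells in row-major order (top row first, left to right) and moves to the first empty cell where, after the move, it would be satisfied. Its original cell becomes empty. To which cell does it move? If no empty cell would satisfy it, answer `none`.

(4,6)

Vacating (3,3). Empty cells in order:
  (1,4): 2/4 same-type → still unsatisfied.
  (2,3): 2/6 same-type → still unsatisfied.
  (3,5): 1/5 same-type → still unsatisfied.
  (4,3): 1/3 same-type → still unsatisfied.
  (4,4): 0/1 same-type → still unsatisfied.
  (4,5): 1/2 same-type → still unsatisfied.
  (4,6): 1/1 same-type → satisfied — stop here.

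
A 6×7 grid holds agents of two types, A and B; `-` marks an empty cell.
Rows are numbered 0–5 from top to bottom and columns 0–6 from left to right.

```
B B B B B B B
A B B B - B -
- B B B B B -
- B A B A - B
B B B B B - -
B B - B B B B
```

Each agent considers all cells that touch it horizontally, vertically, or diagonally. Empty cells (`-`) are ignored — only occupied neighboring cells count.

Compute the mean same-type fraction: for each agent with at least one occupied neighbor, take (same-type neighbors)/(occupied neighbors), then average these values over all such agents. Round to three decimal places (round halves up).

(0,0)B 2/3
(0,1)B 4/5
(0,2)B 5/5
(0,3)B 4/4
(0,4)B 4/4
(0,5)B 3/3
(0,6)B 2/2
(1,0)A 0/4
(1,1)B 6/7
(1,2)B 8/8
(1,3)B 7/7
(1,5)B 5/5
(2,1)B 4/6
(2,2)B 7/8
(2,3)B 5/7
(2,4)B 5/6
(2,5)B 3/4
(3,1)B 5/6
(3,2)A 0/8
(3,3)B 6/8
(3,4)A 0/6
(3,6)B 1/1
(4,0)B 4/4
(4,1)B 5/6
(4,2)B 6/7
(4,3)B 5/7
(4,4)B 5/6
(5,0)B 3/3
(5,1)B 4/4
(5,3)B 4/4
(5,4)B 4/4
(5,5)B 3/3
(5,6)B 1/1
Sum over 33 agents: 2/3 + 4/5 + 5/5 + 4/4 + 4/4 + 3/3 + 2/2 + 0/4 + 6/7 + 8/8 + 7/7 + 5/5 + 4/6 + 7/8 + 5/7 + 5/6 + 3/4 + 5/6 + 0/8 + 6/8 + 0/6 + 1/1 + 4/4 + 5/6 + 6/7 + 5/7 + 5/6 + 3/3 + 4/4 + 4/4 + 4/4 + 3/3 + 1/1 = 22667/840; mean = 22667/840 ÷ 33 = 22667/27720 = 0.817712… → 0.818.

0.818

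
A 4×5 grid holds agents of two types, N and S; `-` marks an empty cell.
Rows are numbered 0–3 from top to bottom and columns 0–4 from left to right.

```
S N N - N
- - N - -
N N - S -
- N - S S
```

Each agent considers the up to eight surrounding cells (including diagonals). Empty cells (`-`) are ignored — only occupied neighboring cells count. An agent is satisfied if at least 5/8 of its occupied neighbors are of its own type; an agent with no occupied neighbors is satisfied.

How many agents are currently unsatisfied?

1

Row 0: (0,0)S 0/1 ✗ · (0,1)N 2/3 ✓ · (0,2)N 2/2 ✓ · (0,4)N 0/0 ✓
Row 1: (1,2)N 3/4 ✓
Row 2: (2,0)N 2/2 ✓ · (2,1)N 3/3 ✓ · (2,3)S 2/3 ✓
Row 3: (3,1)N 2/2 ✓ · (3,3)S 2/2 ✓ · (3,4)S 2/2 ✓
Unsatisfied: (0,0) — 1 in total.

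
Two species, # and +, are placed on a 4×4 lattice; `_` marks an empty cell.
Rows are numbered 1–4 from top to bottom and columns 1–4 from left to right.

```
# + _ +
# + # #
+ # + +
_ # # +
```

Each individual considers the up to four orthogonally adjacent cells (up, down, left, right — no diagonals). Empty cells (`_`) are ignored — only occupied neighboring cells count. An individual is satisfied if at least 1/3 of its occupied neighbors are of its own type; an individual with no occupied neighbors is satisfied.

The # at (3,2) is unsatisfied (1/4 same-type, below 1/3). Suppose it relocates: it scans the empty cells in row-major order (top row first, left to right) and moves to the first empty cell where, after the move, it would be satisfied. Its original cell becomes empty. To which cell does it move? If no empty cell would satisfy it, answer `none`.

(1,3)

Vacating (3,2). Empty cells in order:
  (1,3): 1/3 same-type → satisfied — stop here.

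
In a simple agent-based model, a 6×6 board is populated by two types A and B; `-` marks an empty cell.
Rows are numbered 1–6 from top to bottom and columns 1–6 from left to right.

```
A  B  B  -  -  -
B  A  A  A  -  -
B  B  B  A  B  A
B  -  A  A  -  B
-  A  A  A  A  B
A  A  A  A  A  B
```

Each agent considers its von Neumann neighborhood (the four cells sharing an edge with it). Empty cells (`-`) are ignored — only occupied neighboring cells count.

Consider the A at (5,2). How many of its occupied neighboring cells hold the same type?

2

Occupied neighbors of (5,2): (6,2)=A, (5,3)=A.
Same type (A): 2 of 2.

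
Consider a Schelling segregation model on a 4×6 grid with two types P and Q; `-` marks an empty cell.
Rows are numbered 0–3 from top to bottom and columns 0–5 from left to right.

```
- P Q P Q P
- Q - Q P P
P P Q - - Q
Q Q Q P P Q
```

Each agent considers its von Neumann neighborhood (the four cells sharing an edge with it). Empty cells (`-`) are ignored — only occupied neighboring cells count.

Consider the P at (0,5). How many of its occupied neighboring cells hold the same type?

1

Occupied neighbors of (0,5): (1,5)=P, (0,4)=Q.
Same type (P): 1 of 2.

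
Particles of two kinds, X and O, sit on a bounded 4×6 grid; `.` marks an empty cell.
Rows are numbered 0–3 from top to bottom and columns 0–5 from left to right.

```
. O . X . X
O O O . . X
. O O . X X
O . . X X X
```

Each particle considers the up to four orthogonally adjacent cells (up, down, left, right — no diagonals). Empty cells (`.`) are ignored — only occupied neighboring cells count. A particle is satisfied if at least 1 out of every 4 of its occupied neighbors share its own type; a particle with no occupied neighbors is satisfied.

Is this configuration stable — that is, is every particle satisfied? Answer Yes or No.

Yes

Row 0: (0,1)O 1/1 ok · (0,3)X 0/0 ok · (0,5)X 1/1 ok
Row 1: (1,0)O 1/1 ok · (1,1)O 4/4 ok · (1,2)O 2/2 ok · (1,5)X 2/2 ok
Row 2: (2,1)O 2/2 ok · (2,2)O 2/2 ok · (2,4)X 2/2 ok · (2,5)X 3/3 ok
Row 3: (3,0)O 0/0 ok · (3,3)X 1/1 ok · (3,4)X 3/3 ok · (3,5)X 2/2 ok
All meet the threshold, so the configuration is stable.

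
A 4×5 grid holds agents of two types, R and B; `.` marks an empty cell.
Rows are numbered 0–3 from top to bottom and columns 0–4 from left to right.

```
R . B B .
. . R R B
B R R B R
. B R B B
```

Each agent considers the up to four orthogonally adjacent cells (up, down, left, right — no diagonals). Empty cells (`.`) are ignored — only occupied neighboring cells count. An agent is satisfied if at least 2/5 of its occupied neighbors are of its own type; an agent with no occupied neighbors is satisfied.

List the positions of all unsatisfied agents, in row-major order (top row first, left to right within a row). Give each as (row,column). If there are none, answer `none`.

(0,0)R 0/0 ✓
(0,2)B 1/2 ✓
(0,3)B 1/2 ✓
(1,2)R 2/3 ✓
(1,3)R 1/4 ✗
(1,4)B 0/2 ✗
(2,0)B 0/1 ✗
(2,1)R 1/3 ✗
(2,2)R 3/4 ✓
(2,3)B 1/4 ✗
(2,4)R 0/3 ✗
(3,1)B 0/2 ✗
(3,2)R 1/3 ✗
(3,3)B 2/3 ✓
(3,4)B 1/2 ✓

(1,3), (1,4), (2,0), (2,1), (2,3), (2,4), (3,1), (3,2)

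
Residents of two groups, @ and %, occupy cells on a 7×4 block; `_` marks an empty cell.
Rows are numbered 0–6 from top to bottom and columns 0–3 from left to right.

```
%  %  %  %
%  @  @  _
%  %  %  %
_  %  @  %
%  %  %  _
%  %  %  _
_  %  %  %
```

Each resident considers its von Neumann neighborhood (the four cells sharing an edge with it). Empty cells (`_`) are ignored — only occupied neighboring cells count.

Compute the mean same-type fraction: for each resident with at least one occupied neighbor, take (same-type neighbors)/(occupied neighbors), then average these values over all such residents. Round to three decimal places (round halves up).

(0,0)% 2/2
(0,1)% 2/3
(0,2)% 2/3
(0,3)% 1/1
(1,0)% 2/3
(1,1)@ 1/4
(1,2)@ 1/3
(2,0)% 2/2
(2,1)% 3/4
(2,2)% 2/4
(2,3)% 2/2
(3,1)% 2/3
(3,2)@ 0/4
(3,3)% 1/2
(4,0)% 2/2
(4,1)% 4/4
(4,2)% 2/3
(5,0)% 2/2
(5,1)% 4/4
(5,2)% 3/3
(6,1)% 2/2
(6,2)% 3/3
(6,3)% 1/1
Sum over 23 residents: 2/2 + 2/3 + 2/3 + 1/1 + 2/3 + 1/4 + 1/3 + 2/2 + 3/4 + 2/4 + 2/2 + 2/3 + 0/4 + 1/2 + 2/2 + 4/4 + 2/3 + 2/2 + 4/4 + 3/3 + 2/2 + 3/3 + 1/1 = 53/3; mean = 53/3 ÷ 23 = 53/69 = 0.768115… → 0.768.

0.768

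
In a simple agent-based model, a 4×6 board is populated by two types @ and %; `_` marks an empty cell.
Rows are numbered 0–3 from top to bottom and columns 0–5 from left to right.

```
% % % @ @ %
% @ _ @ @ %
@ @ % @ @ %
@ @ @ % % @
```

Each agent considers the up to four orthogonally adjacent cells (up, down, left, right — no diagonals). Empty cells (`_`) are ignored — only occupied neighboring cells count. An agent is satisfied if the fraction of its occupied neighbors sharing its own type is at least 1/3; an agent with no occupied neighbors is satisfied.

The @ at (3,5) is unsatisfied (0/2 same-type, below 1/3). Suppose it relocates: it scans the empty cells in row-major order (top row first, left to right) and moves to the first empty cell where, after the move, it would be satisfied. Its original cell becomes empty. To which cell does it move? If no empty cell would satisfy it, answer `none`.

Vacating (3,5). Empty cells in order:
  (1,2): 2/4 same-type → satisfied — stop here.

(1,2)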